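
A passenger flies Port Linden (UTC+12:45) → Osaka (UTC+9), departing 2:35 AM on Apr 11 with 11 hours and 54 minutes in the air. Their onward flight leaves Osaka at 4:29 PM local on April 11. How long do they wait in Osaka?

5 hours 45 minutes

Convert departure to UTC: 2:35 AM − 12:45 = 1:50 PM UTC on Apr 10.
Add 11 hours and 54 minutes flight time → 1:44 AM UTC (Apr 11).
Osaka is UTC+9:00, so local arrival = 1:44 AM + 9:00 = 10:44 AM on Apr 11.
Layover = 4:29 PM − 10:44 AM = 5 hours 45 minutes.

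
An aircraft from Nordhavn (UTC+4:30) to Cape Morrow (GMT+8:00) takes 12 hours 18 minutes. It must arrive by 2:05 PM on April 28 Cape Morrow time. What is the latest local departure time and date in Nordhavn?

Target arrival in UTC: 2:05 PM − 8:00 = 6:05 AM on Apr 28.
Subtract 12 hours and 18 minutes → departure 5:47 PM UTC on Apr 27.
Nordhavn is UTC+4:30: 5:47 PM + 4:30 = 10:17 PM on Apr 27.

10:17 PM on Apr 27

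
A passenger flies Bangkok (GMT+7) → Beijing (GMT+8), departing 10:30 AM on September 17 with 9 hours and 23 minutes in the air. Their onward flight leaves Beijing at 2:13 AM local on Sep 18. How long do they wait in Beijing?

5 hours 20 minutes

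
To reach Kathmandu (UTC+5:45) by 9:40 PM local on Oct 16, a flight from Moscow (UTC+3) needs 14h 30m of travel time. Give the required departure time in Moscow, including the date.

4:25 AM on Oct 16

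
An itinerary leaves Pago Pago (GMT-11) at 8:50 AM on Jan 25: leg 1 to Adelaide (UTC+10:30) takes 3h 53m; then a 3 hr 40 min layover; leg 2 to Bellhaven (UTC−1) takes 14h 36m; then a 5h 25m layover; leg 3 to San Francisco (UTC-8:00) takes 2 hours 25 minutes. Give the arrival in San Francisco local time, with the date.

Convert departure to UTC: 8:50 AM + 11:00 = 7:50 PM UTC on Jan 25.
Add 3 hours 53 minutes leg 1 → 11:43 PM UTC.
Add 3 hours 40 minutes layover in Adelaide → 3:23 AM UTC (Jan 26).
Add 14 hours 36 minutes leg 2 → 5:59 PM UTC.
Add 5 hours 25 minutes layover in Bellhaven → 11:24 PM UTC.
Add 2 hours 25 minutes leg 3 → 1:49 AM UTC (Jan 27).
San Francisco is UTC−8:00, so local arrival = 1:49 AM − 8:00 = 5:49 PM on Jan 26.

5:49 PM on January 26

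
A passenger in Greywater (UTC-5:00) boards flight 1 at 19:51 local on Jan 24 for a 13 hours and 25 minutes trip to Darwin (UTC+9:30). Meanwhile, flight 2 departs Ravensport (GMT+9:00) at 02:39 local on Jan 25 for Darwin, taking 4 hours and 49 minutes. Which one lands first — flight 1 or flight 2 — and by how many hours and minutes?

Flight 1 in UTC: 19:51 + 5:00 = 00:51 on Jan 25.
+13 hours 25 minutes → arrive 14:16 UTC on Jan 25.
Flight 2 in UTC: 02:39 − 9:00 = 17:39 on Jan 24.
+4 hours 49 minutes → arrive 22:28 UTC on Jan 24.
Flight 2 lands earlier by 15 hours 48 minutes.

the second, by 15 hours 48 minutes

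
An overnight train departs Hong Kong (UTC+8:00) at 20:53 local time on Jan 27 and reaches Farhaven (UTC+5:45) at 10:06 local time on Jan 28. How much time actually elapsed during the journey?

15 hours 28 minutes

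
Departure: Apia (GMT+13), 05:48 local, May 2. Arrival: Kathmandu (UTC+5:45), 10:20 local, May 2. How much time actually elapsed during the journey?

11 hours 47 minutes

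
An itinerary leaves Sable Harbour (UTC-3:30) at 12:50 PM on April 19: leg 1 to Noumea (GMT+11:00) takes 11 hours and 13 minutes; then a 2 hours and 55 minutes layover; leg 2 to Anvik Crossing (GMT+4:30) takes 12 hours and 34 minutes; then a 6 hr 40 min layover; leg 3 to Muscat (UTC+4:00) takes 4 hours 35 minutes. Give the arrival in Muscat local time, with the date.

10:17 AM on April 21

Convert departure to UTC: 12:50 PM + 3:30 = 4:20 PM UTC on Apr 19.
Add 11 hours 13 minutes leg 1 → 3:33 AM UTC (Apr 20).
Add 2 hours 55 minutes layover in Noumea → 6:28 AM UTC.
Add 12 hours and 34 minutes leg 2 → 7:02 PM UTC.
Add 6 hours 40 minutes layover in Anvik Crossing → 1:42 AM UTC (Apr 21).
Add 4 hours and 35 minutes leg 3 → 6:17 AM UTC.
Muscat is UTC+4:00, so local arrival = 6:17 AM + 4:00 = 10:17 AM on Apr 21.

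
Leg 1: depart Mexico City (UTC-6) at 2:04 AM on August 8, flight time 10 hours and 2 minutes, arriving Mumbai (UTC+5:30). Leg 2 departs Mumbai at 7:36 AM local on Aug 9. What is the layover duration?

Convert departure to UTC: 2:04 AM + 6:00 = 8:04 AM UTC on Aug 8.
Add 10 hours 2 minutes flight time → 6:06 PM UTC.
Mumbai is UTC+5:30, so local arrival = 6:06 PM + 5:30 = 11:36 PM on Aug 8.
Layover = 7:36 AM − 11:36 PM (+1 day) = 8 hours.

8 hours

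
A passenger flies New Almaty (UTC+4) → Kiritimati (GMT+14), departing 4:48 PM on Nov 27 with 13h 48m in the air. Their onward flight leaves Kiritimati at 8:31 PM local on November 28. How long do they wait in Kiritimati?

3 hours 55 minutes

Convert departure to UTC: 4:48 PM − 4:00 = 12:48 PM UTC on Nov 27.
Add 13 hours and 48 minutes flight time → 2:36 AM UTC (Nov 28).
Kiritimati is UTC+14:00, so local arrival = 2:36 AM + 14:00 = 4:36 PM on Nov 28.
Layover = 8:31 PM − 4:36 PM = 3 hours 55 minutes.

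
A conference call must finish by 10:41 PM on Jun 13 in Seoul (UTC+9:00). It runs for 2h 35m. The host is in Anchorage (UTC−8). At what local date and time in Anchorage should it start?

Target end time in UTC: 10:41 PM − 9:00 = 1:41 PM on Jun 13.
Subtract 2 hours 35 minutes → start 11:06 AM UTC on Jun 13.
Anchorage is UTC−8:00: 11:06 AM − 8:00 = 3:06 AM on Jun 13.

3:06 AM on June 13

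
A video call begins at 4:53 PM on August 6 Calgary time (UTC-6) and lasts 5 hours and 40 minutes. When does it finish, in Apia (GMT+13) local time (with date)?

Convert start to UTC: 4:53 PM + 6:00 = 10:53 PM UTC on Aug 6.
Add 5 hours and 40 minutes duration → 4:33 AM UTC (Aug 7).
Apia is UTC+13:00, so local end time = 4:33 AM + 13:00 = 5:33 PM on Aug 7.

5:33 PM on Aug 7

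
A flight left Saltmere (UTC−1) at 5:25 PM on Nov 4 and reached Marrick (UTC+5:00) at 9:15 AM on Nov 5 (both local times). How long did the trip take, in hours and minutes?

9 hours 50 minutes

Departure in UTC: 5:25 PM + 1:00 = 6:25 PM on Nov 4.
Arrival in UTC: 9:15 AM − 5:00 = 4:15 AM on Nov 5.
Elapsed = 4:15 AM − 6:25 PM (+1 day) = 9 hours 50 minutes.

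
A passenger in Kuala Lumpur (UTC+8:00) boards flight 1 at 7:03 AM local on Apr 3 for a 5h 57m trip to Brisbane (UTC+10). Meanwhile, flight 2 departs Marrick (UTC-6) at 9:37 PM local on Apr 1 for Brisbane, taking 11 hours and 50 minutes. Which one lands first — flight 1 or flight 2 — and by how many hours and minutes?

the second, by 13 hours 33 minutes

Flight 1 in UTC: 7:03 AM − 8:00 = 11:03 PM on Apr 2.
+5 hours and 57 minutes → arrive 5:00 AM UTC on Apr 3.
Flight 2 in UTC: 9:37 PM + 6:00 = 3:37 AM on Apr 2.
+11 hours 50 minutes → arrive 3:27 PM UTC on Apr 2.
Flight 2 lands earlier by 13 hours 33 minutes.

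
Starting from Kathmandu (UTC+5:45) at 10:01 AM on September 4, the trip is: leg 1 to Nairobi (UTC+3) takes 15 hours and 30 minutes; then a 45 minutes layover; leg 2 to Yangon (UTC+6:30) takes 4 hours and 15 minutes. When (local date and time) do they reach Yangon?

7:16 AM on September 5

Convert departure to UTC: 10:01 AM − 5:45 = 4:16 AM UTC on Sep 4.
Add 15 hours and 30 minutes leg 1 → 7:46 PM UTC.
Add 45 minutes layover in Nairobi → 8:31 PM UTC.
Add 4 hours 15 minutes leg 2 → 12:46 AM UTC (Sep 5).
Yangon is UTC+6:30, so local arrival = 12:46 AM + 6:30 = 7:16 AM on Sep 5.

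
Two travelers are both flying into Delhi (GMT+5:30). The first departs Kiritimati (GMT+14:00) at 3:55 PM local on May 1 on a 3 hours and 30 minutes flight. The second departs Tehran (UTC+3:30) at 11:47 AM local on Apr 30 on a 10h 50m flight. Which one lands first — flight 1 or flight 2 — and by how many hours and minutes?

Flight 1 in UTC: 3:55 PM − 14:00 = 1:55 AM on May 1.
+3 hours and 30 minutes → arrive 5:25 AM UTC on May 1.
Flight 2 in UTC: 11:47 AM − 3:30 = 8:17 AM on Apr 30.
+10 hours and 50 minutes → arrive 7:07 PM UTC on Apr 30.
Flight 2 lands earlier by 10 hours 18 minutes.

the second, by 10 hours 18 minutes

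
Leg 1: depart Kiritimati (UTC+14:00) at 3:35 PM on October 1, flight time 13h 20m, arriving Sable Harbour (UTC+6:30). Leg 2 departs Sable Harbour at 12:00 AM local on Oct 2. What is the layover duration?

2 hours 35 minutes

Convert departure to UTC: 3:35 PM − 14:00 = 1:35 AM UTC on Oct 1.
Add 13 hours 20 minutes flight time → 2:55 PM UTC.
Sable Harbour is UTC+6:30, so local arrival = 2:55 PM + 6:30 = 9:25 PM on Oct 1.
Layover = 12:00 AM − 9:25 PM (+1 day) = 2 hours 35 minutes.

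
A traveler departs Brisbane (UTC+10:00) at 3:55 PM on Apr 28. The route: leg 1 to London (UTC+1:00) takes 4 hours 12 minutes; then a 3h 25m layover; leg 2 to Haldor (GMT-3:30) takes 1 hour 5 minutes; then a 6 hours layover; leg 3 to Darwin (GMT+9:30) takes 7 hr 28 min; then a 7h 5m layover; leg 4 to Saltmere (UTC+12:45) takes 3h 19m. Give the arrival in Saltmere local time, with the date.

3:14 AM on Apr 30

Convert departure to UTC: 3:55 PM − 10:00 = 5:55 AM UTC on Apr 28.
Add 4 hours and 12 minutes leg 1 → 10:07 AM UTC.
Add 3 hours 25 minutes layover in London → 1:32 PM UTC.
Add 1 hour and 5 minutes leg 2 → 2:37 PM UTC.
Add 6 hours layover in Haldor → 8:37 PM UTC.
Add 7 hours and 28 minutes leg 3 → 4:05 AM UTC (Apr 29).
Add 7 hours 5 minutes layover in Darwin → 11:10 AM UTC.
Add 3 hours 19 minutes leg 4 → 2:29 PM UTC.
Saltmere is UTC+12:45, so local arrival = 2:29 PM + 12:45 = 3:14 AM on Apr 30.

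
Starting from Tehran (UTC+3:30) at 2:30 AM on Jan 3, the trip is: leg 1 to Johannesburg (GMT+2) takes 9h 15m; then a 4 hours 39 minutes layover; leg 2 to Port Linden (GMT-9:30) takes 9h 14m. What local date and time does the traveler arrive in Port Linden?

Convert departure to UTC: 2:30 AM − 3:30 = 11:00 PM UTC on Jan 2.
Add 9 hours 15 minutes leg 1 → 8:15 AM UTC (Jan 3).
Add 4 hours and 39 minutes layover in Johannesburg → 12:54 PM UTC.
Add 9 hours and 14 minutes leg 2 → 10:08 PM UTC.
Port Linden is UTC−9:30, so local arrival = 10:08 PM − 9:30 = 12:38 PM on Jan 3.

12:38 PM on January 3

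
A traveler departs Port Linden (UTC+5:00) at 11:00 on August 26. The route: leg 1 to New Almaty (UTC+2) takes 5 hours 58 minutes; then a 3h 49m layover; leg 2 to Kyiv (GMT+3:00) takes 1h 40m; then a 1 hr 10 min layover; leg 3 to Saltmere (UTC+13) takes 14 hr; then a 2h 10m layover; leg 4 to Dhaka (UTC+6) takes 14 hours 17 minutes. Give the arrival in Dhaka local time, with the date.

Convert departure to UTC: 11:00 − 5:00 = 06:00 UTC on Aug 26.
Add 5 hours and 58 minutes leg 1 → 11:58 UTC.
Add 3 hours 49 minutes layover in New Almaty → 15:47 UTC.
Add 1 hour and 40 minutes leg 2 → 17:27 UTC.
Add 1 hour and 10 minutes layover in Kyiv → 18:37 UTC.
Add 14 hours leg 3 → 08:37 UTC (Aug 27).
Add 2 hours and 10 minutes layover in Saltmere → 10:47 UTC.
Add 14 hours 17 minutes leg 4 → 01:04 UTC (Aug 28).
Dhaka is UTC+6:00, so local arrival = 01:04 + 6:00 = 07:04 on Aug 28.

07:04 on August 28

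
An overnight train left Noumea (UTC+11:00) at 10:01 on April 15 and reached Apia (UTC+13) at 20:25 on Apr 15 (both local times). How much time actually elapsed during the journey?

Departure in UTC: 10:01 − 11:00 = 23:01 on Apr 14.
Arrival in UTC: 20:25 − 13:00 = 07:25 on Apr 15.
Elapsed = 07:25 − 23:01 (+1 day) = 8 hours 24 minutes.

8 hours 24 minutes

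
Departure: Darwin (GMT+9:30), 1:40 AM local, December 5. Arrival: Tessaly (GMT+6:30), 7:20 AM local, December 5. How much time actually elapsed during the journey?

Tessaly is 3:00 behind Darwin.
Clock-face elapsed time (ignoring zones) is 5 hours 40 minutes.
Actual elapsed = 5 hours 40 minutes + 3:00 = 8 hours 40 minutes.

8 hours 40 minutes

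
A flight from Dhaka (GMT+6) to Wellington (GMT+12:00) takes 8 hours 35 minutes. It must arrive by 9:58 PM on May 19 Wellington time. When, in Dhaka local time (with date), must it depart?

Target arrival in UTC: 9:58 PM − 12:00 = 9:58 AM on May 19.
Subtract 8 hours 35 minutes → departure 1:23 AM UTC on May 19.
Dhaka is UTC+6:00: 1:23 AM + 6:00 = 7:23 AM on May 19.

7:23 AM on May 19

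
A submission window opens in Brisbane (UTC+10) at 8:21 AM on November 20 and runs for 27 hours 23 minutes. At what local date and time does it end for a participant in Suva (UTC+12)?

Convert start to UTC: 8:21 AM − 10:00 = 10:21 PM UTC on Nov 19.
Add 27 hours and 23 minutes duration → 1:44 AM UTC (Nov 21).
Suva is UTC+12:00, so local end time = 1:44 AM + 12:00 = 1:44 PM on Nov 21.

1:44 PM on November 21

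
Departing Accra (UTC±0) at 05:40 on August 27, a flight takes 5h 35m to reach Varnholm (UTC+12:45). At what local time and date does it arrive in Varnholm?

Varnholm is 12:45 ahead of Accra.
After 5 hours 35 minutes it is 11:15 in Accra.
Shift by the zone difference: 11:15 + 12:45 = 00:00 on Aug 28 in Varnholm.

00:00 on August 28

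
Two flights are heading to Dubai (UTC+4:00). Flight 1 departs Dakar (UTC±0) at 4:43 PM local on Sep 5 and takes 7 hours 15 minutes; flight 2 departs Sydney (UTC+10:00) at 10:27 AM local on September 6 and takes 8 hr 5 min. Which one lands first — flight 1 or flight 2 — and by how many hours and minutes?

Flight 1 departs at 4:43 PM UTC (Sep 5).
+7 hours and 15 minutes → arrive 11:58 PM UTC on Sep 5.
Flight 2 in UTC: 10:27 AM − 10:00 = 12:27 AM on Sep 6.
+8 hours and 5 minutes → arrive 8:32 AM UTC on Sep 6.
Flight 1 lands earlier by 8 hours 34 minutes.

the first, by 8 hours 34 minutes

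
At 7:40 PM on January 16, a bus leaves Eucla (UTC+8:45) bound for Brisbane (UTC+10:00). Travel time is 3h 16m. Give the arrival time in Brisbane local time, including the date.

12:11 AM on January 17

Convert departure to UTC: 7:40 PM − 8:45 = 10:55 AM UTC on Jan 16.
Add 3 hours 16 minutes travel time → 2:11 PM UTC.
Brisbane is UTC+10:00, so local arrival = 2:11 PM + 10:00 = 12:11 AM on Jan 17.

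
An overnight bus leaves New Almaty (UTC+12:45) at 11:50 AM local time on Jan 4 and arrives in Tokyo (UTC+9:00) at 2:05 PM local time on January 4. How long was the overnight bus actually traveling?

Departure in UTC: 11:50 AM − 12:45 = 11:05 PM on Jan 3.
Arrival in UTC: 2:05 PM − 9:00 = 5:05 AM on Jan 4.
Elapsed = 5:05 AM − 11:05 PM (+1 day) = 6 hours.

6 hours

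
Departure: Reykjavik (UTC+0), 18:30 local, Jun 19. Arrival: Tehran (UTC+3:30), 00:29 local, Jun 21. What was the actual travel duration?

26 hours 29 minutes

Tehran is 3:30 ahead of Reykjavik.
Clock-face elapsed time (ignoring zones) is 29 hours 59 minutes.
Actual elapsed = 29 hours 59 minutes − 3:30 = 26 hours 29 minutes.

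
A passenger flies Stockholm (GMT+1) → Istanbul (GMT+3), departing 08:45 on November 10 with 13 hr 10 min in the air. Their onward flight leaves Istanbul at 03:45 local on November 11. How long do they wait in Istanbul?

3 hours 50 minutes

Convert departure to UTC: 08:45 − 1:00 = 07:45 UTC on Nov 10.
Add 13 hours 10 minutes flight time → 20:55 UTC.
Istanbul is UTC+3:00, so local arrival = 20:55 + 3:00 = 23:55 on Nov 10.
Layover = 03:45 − 23:55 (+1 day) = 3 hours 50 minutes.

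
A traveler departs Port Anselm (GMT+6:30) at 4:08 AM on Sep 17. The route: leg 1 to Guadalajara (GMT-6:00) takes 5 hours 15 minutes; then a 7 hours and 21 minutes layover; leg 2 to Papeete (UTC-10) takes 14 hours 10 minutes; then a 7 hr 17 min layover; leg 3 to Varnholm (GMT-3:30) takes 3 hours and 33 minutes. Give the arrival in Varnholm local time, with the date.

7:44 AM on September 18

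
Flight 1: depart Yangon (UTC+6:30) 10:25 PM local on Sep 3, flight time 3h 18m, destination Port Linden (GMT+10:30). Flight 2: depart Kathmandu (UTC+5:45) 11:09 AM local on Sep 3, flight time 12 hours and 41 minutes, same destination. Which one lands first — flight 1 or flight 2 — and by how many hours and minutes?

the second, by 1 hour 8 minutes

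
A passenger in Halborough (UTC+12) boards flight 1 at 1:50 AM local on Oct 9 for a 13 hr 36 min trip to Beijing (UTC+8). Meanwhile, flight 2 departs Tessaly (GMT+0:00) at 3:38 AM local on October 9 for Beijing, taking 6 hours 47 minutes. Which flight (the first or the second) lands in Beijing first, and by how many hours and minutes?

Flight 1 in UTC: 1:50 AM − 12:00 = 1:50 PM on Oct 8.
+13 hours and 36 minutes → arrive 3:26 AM UTC on Oct 9.
Flight 2 departs at 3:38 AM UTC (Oct 9).
+6 hours and 47 minutes → arrive 10:25 AM UTC on Oct 9.
Flight 1 lands earlier by 6 hours 59 minutes.

the first, by 6 hours 59 minutes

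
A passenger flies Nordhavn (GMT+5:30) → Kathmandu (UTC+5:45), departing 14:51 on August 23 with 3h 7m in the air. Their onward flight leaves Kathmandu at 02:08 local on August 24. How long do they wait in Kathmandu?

7 hours 55 minutes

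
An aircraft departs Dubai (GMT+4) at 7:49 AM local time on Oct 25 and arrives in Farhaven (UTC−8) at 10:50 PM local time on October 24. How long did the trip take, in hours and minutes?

Farhaven is 12:00 behind Dubai.
Clock-face elapsed time (ignoring zones) is −8 hours 59 minutes.
Actual elapsed = −8 hours 59 minutes + 12:00 = 3 hours 1 minute.

3 hours 1 minute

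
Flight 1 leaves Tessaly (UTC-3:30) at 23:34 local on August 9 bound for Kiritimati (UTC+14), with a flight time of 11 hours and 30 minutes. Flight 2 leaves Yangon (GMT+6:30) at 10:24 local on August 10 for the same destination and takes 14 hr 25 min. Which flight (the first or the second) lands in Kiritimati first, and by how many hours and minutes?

the first, by 3 hours 45 minutes

Flight 1 in UTC: 23:34 + 3:30 = 03:04 on Aug 10.
+11 hours and 30 minutes → arrive 14:34 UTC on Aug 10.
Flight 2 in UTC: 10:24 − 6:30 = 03:54 on Aug 10.
+14 hours and 25 minutes → arrive 18:19 UTC on Aug 10.
Flight 1 lands earlier by 3 hours 45 minutes.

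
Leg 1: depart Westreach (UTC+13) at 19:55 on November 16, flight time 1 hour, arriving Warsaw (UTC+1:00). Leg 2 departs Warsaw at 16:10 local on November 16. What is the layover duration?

Convert departure to UTC: 19:55 − 13:00 = 06:55 UTC on Nov 16.
Add 1 hour flight time → 07:55 UTC.
Warsaw is UTC+1:00, so local arrival = 07:55 + 1:00 = 08:55 on Nov 16.
Layover = 16:10 − 08:55 = 7 hours 15 minutes.

7 hours 15 minutes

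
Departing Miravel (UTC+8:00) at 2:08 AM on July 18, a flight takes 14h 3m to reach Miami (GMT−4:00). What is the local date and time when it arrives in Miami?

Miami is 12:00 behind Miravel.
After 14 hours and 3 minutes it is 4:11 PM in Miravel.
Shift by the zone difference: 4:11 PM − 12:00 = 4:11 AM on Jul 18 in Miami.

4:11 AM on July 18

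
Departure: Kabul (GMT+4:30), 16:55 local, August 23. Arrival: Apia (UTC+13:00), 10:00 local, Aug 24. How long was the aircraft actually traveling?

Apia is 8:30 ahead of Kabul.
Clock-face elapsed time (ignoring zones) is 17 hours 5 minutes.
Actual elapsed = 17 hours 5 minutes − 8:30 = 8 hours 35 minutes.

8 hours 35 minutes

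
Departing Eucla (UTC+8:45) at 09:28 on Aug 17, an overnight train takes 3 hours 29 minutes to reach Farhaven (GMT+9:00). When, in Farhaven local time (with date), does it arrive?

Farhaven is 0:15 ahead of Eucla.
After 3 hours and 29 minutes it is 12:57 in Eucla.
Shift by the zone difference: 12:57 + 0:15 = 13:12 on Aug 17 in Farhaven.

13:12 on Aug 17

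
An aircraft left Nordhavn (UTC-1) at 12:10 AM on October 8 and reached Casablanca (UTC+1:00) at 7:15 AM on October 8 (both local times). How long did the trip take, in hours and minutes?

5 hours 5 minutes

Casablanca is 2:00 ahead of Nordhavn.
Clock-face elapsed time (ignoring zones) is 7 hours 5 minutes.
Actual elapsed = 7 hours 5 minutes − 2:00 = 5 hours 5 minutes.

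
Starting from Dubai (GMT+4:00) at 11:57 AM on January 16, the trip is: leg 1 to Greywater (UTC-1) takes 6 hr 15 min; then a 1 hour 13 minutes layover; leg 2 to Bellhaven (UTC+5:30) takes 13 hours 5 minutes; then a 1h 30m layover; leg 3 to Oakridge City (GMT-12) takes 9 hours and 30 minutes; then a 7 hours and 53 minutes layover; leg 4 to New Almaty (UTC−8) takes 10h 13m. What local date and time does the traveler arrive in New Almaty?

Convert departure to UTC: 11:57 AM − 4:00 = 7:57 AM UTC on Jan 16.
Add 6 hours and 15 minutes leg 1 → 2:12 PM UTC.
Add 1 hour and 13 minutes layover in Greywater → 3:25 PM UTC.
Add 13 hours 5 minutes leg 2 → 4:30 AM UTC (Jan 17).
Add 1 hour and 30 minutes layover in Bellhaven → 6:00 AM UTC.
Add 9 hours and 30 minutes leg 3 → 3:30 PM UTC.
Add 7 hours and 53 minutes layover in Oakridge City → 11:23 PM UTC.
Add 10 hours 13 minutes leg 4 → 9:36 AM UTC (Jan 18).
New Almaty is UTC−8:00, so local arrival = 9:36 AM − 8:00 = 1:36 AM on Jan 18.

1:36 AM on January 18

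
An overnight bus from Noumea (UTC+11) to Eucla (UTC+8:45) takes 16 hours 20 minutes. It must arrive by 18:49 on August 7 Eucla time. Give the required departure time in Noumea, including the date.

04:44 on August 7

Target arrival in UTC: 18:49 − 8:45 = 10:04 on Aug 7.
Subtract 16 hours and 20 minutes → departure 17:44 UTC on Aug 6.
Noumea is UTC+11:00: 17:44 + 11:00 = 04:44 on Aug 7.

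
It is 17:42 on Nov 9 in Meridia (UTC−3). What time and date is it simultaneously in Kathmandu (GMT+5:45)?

In UTC: 17:42 + 3:00 = 20:42 on Nov 9.
Kathmandu is UTC+5:45: 20:42 + 5:45 = 02:27 on Nov 10.

02:27 on November 10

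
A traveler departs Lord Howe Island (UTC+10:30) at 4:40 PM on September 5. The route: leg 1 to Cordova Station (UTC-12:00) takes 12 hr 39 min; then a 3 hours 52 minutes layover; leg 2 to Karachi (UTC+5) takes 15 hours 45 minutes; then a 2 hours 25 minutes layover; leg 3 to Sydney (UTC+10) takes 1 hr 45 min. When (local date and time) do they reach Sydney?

Convert departure to UTC: 4:40 PM − 10:30 = 6:10 AM UTC on Sep 5.
Add 12 hours and 39 minutes leg 1 → 6:49 PM UTC.
Add 3 hours 52 minutes layover in Cordova Station → 10:41 PM UTC.
Add 15 hours and 45 minutes leg 2 → 2:26 PM UTC (Sep 6).
Add 2 hours 25 minutes layover in Karachi → 4:51 PM UTC.
Add 1 hour and 45 minutes leg 3 → 6:36 PM UTC.
Sydney is UTC+10:00, so local arrival = 6:36 PM + 10:00 = 4:36 AM on Sep 7.

4:36 AM on Sep 7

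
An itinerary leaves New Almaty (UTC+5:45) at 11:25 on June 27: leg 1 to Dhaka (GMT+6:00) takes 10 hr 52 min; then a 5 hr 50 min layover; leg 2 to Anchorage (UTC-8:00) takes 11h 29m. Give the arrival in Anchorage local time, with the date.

Convert departure to UTC: 11:25 − 5:45 = 05:40 UTC on Jun 27.
Add 10 hours and 52 minutes leg 1 → 16:32 UTC.
Add 5 hours and 50 minutes layover in Dhaka → 22:22 UTC.
Add 11 hours 29 minutes leg 2 → 09:51 UTC (Jun 28).
Anchorage is UTC−8:00, so local arrival = 09:51 − 8:00 = 01:51 on Jun 28.

01:51 on Jun 28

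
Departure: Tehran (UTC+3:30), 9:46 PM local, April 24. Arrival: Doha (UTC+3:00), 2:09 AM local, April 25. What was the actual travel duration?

Departure in UTC: 9:46 PM − 3:30 = 6:16 PM on Apr 24.
Arrival in UTC: 2:09 AM − 3:00 = 11:09 PM on Apr 24.
Elapsed = 11:09 PM − 6:16 PM = 4 hours 53 minutes.

4 hours 53 minutes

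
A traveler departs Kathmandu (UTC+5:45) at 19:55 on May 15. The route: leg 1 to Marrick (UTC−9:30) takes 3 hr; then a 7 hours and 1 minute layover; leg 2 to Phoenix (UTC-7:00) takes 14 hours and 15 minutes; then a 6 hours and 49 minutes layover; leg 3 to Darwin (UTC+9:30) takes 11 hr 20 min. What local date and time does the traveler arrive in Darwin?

18:05 on May 17

Convert departure to UTC: 19:55 − 5:45 = 14:10 UTC on May 15.
Add 3 hours leg 1 → 17:10 UTC.
Add 7 hours 1 minute layover in Marrick → 00:11 UTC (May 16).
Add 14 hours 15 minutes leg 2 → 14:26 UTC.
Add 6 hours 49 minutes layover in Phoenix → 21:15 UTC.
Add 11 hours 20 minutes leg 3 → 08:35 UTC (May 17).
Darwin is UTC+9:30, so local arrival = 08:35 + 9:30 = 18:05 on May 17.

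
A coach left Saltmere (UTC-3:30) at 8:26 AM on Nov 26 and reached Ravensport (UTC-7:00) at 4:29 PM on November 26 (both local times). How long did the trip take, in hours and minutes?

11 hours 33 minutes

Departure in UTC: 8:26 AM + 3:30 = 11:56 AM on Nov 26.
Arrival in UTC: 4:29 PM + 7:00 = 11:29 PM on Nov 26.
Elapsed = 11:29 PM − 11:56 AM = 11 hours 33 minutes.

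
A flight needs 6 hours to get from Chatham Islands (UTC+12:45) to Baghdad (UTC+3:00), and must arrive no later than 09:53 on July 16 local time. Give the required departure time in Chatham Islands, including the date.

13:38 on July 16

Target arrival in UTC: 09:53 − 3:00 = 06:53 on Jul 16.
Subtract 6 hours → departure 00:53 UTC on Jul 16.
Chatham Islands is UTC+12:45: 00:53 + 12:45 = 13:38 on Jul 16.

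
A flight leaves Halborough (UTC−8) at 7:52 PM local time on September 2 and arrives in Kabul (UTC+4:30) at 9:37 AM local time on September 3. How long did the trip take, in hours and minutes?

1 hour 15 minutes

Departure in UTC: 7:52 PM + 8:00 = 3:52 AM on Sep 3.
Arrival in UTC: 9:37 AM − 4:30 = 5:07 AM on Sep 3.
Elapsed = 5:07 AM − 3:52 AM = 1 hour 15 minutes.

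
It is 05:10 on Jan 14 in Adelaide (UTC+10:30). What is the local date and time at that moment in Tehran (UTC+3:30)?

Tehran is 7:00 behind Adelaide.
Shift by the zone difference: 05:10 − 7:00 = 22:10 on Jan 13 in Tehran.

22:10 on Jan 13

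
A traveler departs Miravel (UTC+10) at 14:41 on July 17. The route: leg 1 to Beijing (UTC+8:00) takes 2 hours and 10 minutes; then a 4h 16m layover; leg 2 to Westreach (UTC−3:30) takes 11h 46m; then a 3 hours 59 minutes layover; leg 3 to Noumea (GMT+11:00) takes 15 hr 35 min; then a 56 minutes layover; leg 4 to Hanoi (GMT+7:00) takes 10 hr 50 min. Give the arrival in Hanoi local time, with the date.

13:13 on Jul 19

Convert departure to UTC: 14:41 − 10:00 = 04:41 UTC on Jul 17.
Add 2 hours 10 minutes leg 1 → 06:51 UTC.
Add 4 hours 16 minutes layover in Beijing → 11:07 UTC.
Add 11 hours 46 minutes leg 2 → 22:53 UTC.
Add 3 hours and 59 minutes layover in Westreach → 02:52 UTC (Jul 18).
Add 15 hours 35 minutes leg 3 → 18:27 UTC.
Add 56 minutes layover in Noumea → 19:23 UTC.
Add 10 hours 50 minutes leg 4 → 06:13 UTC (Jul 19).
Hanoi is UTC+7:00, so local arrival = 06:13 + 7:00 = 13:13 on Jul 19.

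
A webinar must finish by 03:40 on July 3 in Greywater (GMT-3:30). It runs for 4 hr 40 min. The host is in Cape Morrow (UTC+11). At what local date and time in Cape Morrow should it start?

13:30 on Jul 3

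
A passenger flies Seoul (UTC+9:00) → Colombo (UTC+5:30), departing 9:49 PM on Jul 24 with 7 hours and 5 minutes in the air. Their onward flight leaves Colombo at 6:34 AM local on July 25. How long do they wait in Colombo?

5 hours 10 minutes

Convert departure to UTC: 9:49 PM − 9:00 = 12:49 PM UTC on Jul 24.
Add 7 hours 5 minutes flight time → 7:54 PM UTC.
Colombo is UTC+5:30, so local arrival = 7:54 PM + 5:30 = 1:24 AM on Jul 25.
Layover = 6:34 AM − 1:24 AM = 5 hours 10 minutes.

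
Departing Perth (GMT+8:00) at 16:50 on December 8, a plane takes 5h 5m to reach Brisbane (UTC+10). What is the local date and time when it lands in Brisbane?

23:55 on December 8

Convert departure to UTC: 16:50 − 8:00 = 08:50 UTC on Dec 8.
Add 5 hours and 5 minutes travel time → 13:55 UTC.
Brisbane is UTC+10:00, so local arrival = 13:55 + 10:00 = 23:55 on Dec 8.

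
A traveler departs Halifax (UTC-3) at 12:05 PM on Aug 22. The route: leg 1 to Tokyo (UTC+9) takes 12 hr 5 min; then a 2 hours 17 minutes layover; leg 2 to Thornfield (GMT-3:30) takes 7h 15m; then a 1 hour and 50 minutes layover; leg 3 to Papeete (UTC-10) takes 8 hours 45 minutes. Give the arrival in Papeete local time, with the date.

Convert departure to UTC: 12:05 PM + 3:00 = 3:05 PM UTC on Aug 22.
Add 12 hours and 5 minutes leg 1 → 3:10 AM UTC (Aug 23).
Add 2 hours and 17 minutes layover in Tokyo → 5:27 AM UTC.
Add 7 hours 15 minutes leg 2 → 12:42 PM UTC.
Add 1 hour 50 minutes layover in Thornfield → 2:32 PM UTC.
Add 8 hours 45 minutes leg 3 → 11:17 PM UTC.
Papeete is UTC−10:00, so local arrival = 11:17 PM − 10:00 = 1:17 PM on Aug 23.

1:17 PM on August 23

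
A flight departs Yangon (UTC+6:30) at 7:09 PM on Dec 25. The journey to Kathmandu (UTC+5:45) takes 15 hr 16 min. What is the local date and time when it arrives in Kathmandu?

9:40 AM on Dec 26

Kathmandu is 0:45 behind Yangon.
After 15 hours and 16 minutes it is 10:25 AM (Dec 26) in Yangon.
Shift by the zone difference: 10:25 AM − 0:45 = 9:40 AM on Dec 26 in Kathmandu.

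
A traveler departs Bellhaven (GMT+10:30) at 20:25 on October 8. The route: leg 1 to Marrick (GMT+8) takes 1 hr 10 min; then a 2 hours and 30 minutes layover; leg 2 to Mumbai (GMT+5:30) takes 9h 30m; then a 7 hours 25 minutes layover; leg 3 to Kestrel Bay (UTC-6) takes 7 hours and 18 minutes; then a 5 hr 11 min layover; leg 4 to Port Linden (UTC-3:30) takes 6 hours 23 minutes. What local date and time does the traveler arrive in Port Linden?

Convert departure to UTC: 20:25 − 10:30 = 09:55 UTC on Oct 8.
Add 1 hour and 10 minutes leg 1 → 11:05 UTC.
Add 2 hours and 30 minutes layover in Marrick → 13:35 UTC.
Add 9 hours 30 minutes leg 2 → 23:05 UTC.
Add 7 hours 25 minutes layover in Mumbai → 06:30 UTC (Oct 9).
Add 7 hours 18 minutes leg 3 → 13:48 UTC.
Add 5 hours and 11 minutes layover in Kestrel Bay → 18:59 UTC.
Add 6 hours 23 minutes leg 4 → 01:22 UTC (Oct 10).
Port Linden is UTC−3:30, so local arrival = 01:22 − 3:30 = 21:52 on Oct 9.

21:52 on October 9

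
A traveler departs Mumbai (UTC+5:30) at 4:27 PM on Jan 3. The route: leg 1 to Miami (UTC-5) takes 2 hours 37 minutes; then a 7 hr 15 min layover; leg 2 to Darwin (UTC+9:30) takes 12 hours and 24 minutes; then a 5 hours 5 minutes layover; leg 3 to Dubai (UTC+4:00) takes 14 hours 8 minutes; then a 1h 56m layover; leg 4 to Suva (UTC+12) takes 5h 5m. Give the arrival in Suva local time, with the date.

11:27 PM on January 5

Convert departure to UTC: 4:27 PM − 5:30 = 10:57 AM UTC on Jan 3.
Add 2 hours 37 minutes leg 1 → 1:34 PM UTC.
Add 7 hours 15 minutes layover in Miami → 8:49 PM UTC.
Add 12 hours and 24 minutes leg 2 → 9:13 AM UTC (Jan 4).
Add 5 hours and 5 minutes layover in Darwin → 2:18 PM UTC.
Add 14 hours and 8 minutes leg 3 → 4:26 AM UTC (Jan 5).
Add 1 hour and 56 minutes layover in Dubai → 6:22 AM UTC.
Add 5 hours and 5 minutes leg 4 → 11:27 AM UTC.
Suva is UTC+12:00, so local arrival = 11:27 AM + 12:00 = 11:27 PM on Jan 5.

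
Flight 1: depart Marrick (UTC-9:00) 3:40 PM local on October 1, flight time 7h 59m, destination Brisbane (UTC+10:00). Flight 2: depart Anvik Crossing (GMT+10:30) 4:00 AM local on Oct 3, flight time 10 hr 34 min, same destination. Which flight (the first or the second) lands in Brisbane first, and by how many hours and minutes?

the first, by 19 hours 25 minutes

Flight 1 in UTC: 3:40 PM + 9:00 = 12:40 AM on Oct 2.
+7 hours 59 minutes → arrive 8:39 AM UTC on Oct 2.
Flight 2 in UTC: 4:00 AM − 10:30 = 5:30 PM on Oct 2.
+10 hours 34 minutes → arrive 4:04 AM UTC on Oct 3.
Flight 1 lands earlier by 19 hours 25 minutes.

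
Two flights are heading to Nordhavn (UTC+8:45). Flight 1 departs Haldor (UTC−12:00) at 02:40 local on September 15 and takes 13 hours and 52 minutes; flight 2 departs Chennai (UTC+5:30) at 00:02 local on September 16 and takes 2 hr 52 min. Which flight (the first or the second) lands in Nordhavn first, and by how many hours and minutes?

Flight 1 in UTC: 02:40 + 12:00 = 14:40 on Sep 15.
+13 hours 52 minutes → arrive 04:32 UTC on Sep 16.
Flight 2 in UTC: 00:02 − 5:30 = 18:32 on Sep 15.
+2 hours and 52 minutes → arrive 21:24 UTC on Sep 15.
Flight 2 lands earlier by 7 hours 8 minutes.

the second, by 7 hours 8 minutes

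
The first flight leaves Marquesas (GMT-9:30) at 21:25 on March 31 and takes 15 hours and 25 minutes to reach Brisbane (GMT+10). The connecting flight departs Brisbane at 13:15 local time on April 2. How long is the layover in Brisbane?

Convert departure to UTC: 21:25 + 9:30 = 06:55 UTC on Apr 1.
Add 15 hours 25 minutes flight time → 22:20 UTC.
Brisbane is UTC+10:00, so local arrival = 22:20 + 10:00 = 08:20 on Apr 2.
Layover = 13:15 − 08:20 = 4 hours 55 minutes.

4 hours 55 minutes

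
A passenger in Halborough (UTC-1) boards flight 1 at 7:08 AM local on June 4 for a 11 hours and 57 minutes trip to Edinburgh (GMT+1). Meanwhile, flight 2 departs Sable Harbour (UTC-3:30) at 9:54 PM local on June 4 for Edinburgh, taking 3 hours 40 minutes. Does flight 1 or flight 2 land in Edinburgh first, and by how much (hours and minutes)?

the first, by 8 hours 59 minutes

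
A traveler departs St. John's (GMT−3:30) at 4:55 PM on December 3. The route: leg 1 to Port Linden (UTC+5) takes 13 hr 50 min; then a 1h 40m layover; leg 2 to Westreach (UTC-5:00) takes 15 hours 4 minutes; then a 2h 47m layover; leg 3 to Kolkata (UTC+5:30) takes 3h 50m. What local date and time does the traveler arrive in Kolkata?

3:06 PM on December 5

Convert departure to UTC: 4:55 PM + 3:30 = 8:25 PM UTC on Dec 3.
Add 13 hours and 50 minutes leg 1 → 10:15 AM UTC (Dec 4).
Add 1 hour 40 minutes layover in Port Linden → 11:55 AM UTC.
Add 15 hours 4 minutes leg 2 → 2:59 AM UTC (Dec 5).
Add 2 hours and 47 minutes layover in Westreach → 5:46 AM UTC.
Add 3 hours 50 minutes leg 3 → 9:36 AM UTC.
Kolkata is UTC+5:30, so local arrival = 9:36 AM + 5:30 = 3:06 PM on Dec 5.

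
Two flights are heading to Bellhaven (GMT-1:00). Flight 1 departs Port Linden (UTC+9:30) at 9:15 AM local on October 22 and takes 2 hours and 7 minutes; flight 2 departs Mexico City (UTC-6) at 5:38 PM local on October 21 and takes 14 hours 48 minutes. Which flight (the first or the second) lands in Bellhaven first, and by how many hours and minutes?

the first, by 12 hours 34 minutes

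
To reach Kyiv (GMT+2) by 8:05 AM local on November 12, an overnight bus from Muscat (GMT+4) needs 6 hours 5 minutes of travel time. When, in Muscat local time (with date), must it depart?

Target arrival in UTC: 8:05 AM − 2:00 = 6:05 AM on Nov 12.
Subtract 6 hours and 5 minutes → departure 12:00 AM UTC on Nov 12.
Muscat is UTC+4:00: 12:00 AM + 4:00 = 4:00 AM on Nov 12.

4:00 AM on November 12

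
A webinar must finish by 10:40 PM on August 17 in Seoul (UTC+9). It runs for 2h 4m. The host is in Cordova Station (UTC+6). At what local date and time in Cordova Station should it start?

Target end time in UTC: 10:40 PM − 9:00 = 1:40 PM on Aug 17.
Subtract 2 hours 4 minutes → start 11:36 AM UTC on Aug 17.
Cordova Station is UTC+6:00: 11:36 AM + 6:00 = 5:36 PM on Aug 17.

5:36 PM on Aug 17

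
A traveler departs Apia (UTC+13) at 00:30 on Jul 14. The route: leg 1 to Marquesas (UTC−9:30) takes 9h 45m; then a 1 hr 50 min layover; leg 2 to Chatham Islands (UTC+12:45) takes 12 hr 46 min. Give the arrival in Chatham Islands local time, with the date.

00:36 on July 15

Convert departure to UTC: 00:30 − 13:00 = 11:30 UTC on Jul 13.
Add 9 hours 45 minutes leg 1 → 21:15 UTC.
Add 1 hour and 50 minutes layover in Marquesas → 23:05 UTC.
Add 12 hours and 46 minutes leg 2 → 11:51 UTC (Jul 14).
Chatham Islands is UTC+12:45, so local arrival = 11:51 + 12:45 = 00:36 on Jul 15.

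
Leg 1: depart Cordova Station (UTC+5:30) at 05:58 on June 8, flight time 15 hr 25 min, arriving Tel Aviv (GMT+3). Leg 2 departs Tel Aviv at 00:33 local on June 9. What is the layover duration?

Convert departure to UTC: 05:58 − 5:30 = 00:28 UTC on Jun 8.
Add 15 hours 25 minutes flight time → 15:53 UTC.
Tel Aviv is UTC+3:00, so local arrival = 15:53 + 3:00 = 18:53 on Jun 8.
Layover = 00:33 − 18:53 (+1 day) = 5 hours 40 minutes.

5 hours 40 minutes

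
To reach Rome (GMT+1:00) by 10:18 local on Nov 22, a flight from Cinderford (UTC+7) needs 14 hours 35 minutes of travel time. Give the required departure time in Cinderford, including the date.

01:43 on November 22

Target arrival in UTC: 10:18 − 1:00 = 09:18 on Nov 22.
Subtract 14 hours 35 minutes → departure 18:43 UTC on Nov 21.
Cinderford is UTC+7:00: 18:43 + 7:00 = 01:43 on Nov 22.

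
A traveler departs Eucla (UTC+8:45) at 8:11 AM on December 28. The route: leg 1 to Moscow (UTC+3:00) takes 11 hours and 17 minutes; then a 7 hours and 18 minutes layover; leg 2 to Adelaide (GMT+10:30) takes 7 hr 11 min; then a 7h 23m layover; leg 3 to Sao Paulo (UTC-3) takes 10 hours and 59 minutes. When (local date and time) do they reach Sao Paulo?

Convert departure to UTC: 8:11 AM − 8:45 = 11:26 PM UTC on Dec 27.
Add 11 hours and 17 minutes leg 1 → 10:43 AM UTC (Dec 28).
Add 7 hours 18 minutes layover in Moscow → 6:01 PM UTC.
Add 7 hours and 11 minutes leg 2 → 1:12 AM UTC (Dec 29).
Add 7 hours 23 minutes layover in Adelaide → 8:35 AM UTC.
Add 10 hours and 59 minutes leg 3 → 7:34 PM UTC.
Sao Paulo is UTC−3:00, so local arrival = 7:34 PM − 3:00 = 4:34 PM on Dec 29.

4:34 PM on Dec 29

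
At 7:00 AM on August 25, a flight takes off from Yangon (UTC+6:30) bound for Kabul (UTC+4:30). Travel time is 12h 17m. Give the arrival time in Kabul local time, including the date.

Convert departure to UTC: 7:00 AM − 6:30 = 12:30 AM UTC on Aug 25.
Add 12 hours and 17 minutes travel time → 12:47 PM UTC.
Kabul is UTC+4:30, so local arrival = 12:47 PM + 4:30 = 5:17 PM on Aug 25.

5:17 PM on August 25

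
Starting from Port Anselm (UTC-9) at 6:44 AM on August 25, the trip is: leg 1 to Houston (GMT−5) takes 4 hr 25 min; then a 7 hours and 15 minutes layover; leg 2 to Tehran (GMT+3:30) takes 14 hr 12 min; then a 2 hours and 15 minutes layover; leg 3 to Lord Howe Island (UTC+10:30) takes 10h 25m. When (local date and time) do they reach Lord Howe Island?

Convert departure to UTC: 6:44 AM + 9:00 = 3:44 PM UTC on Aug 25.
Add 4 hours 25 minutes leg 1 → 8:09 PM UTC.
Add 7 hours 15 minutes layover in Houston → 3:24 AM UTC (Aug 26).
Add 14 hours and 12 minutes leg 2 → 5:36 PM UTC.
Add 2 hours and 15 minutes layover in Tehran → 7:51 PM UTC.
Add 10 hours 25 minutes leg 3 → 6:16 AM UTC (Aug 27).
Lord Howe Island is UTC+10:30, so local arrival = 6:16 AM + 10:30 = 4:46 PM on Aug 27.

4:46 PM on August 27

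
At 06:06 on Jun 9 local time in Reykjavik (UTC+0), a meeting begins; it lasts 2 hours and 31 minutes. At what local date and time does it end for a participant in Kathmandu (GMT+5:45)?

14:22 on June 9

Reykjavik is at UTC+0, so start is already 06:06 UTC on Jun 9.
Add 2 hours and 31 minutes duration → 08:37 UTC.
Kathmandu is UTC+5:45, so local end time = 08:37 + 5:45 = 14:22 on Jun 9.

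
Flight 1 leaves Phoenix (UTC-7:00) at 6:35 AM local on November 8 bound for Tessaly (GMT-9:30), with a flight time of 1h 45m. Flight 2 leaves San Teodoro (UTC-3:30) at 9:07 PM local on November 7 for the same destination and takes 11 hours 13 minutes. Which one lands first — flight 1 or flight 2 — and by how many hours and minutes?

the second, by 3 hours 30 minutes

Flight 1 in UTC: 6:35 AM + 7:00 = 1:35 PM on Nov 8.
+1 hour 45 minutes → arrive 3:20 PM UTC on Nov 8.
Flight 2 in UTC: 9:07 PM + 3:30 = 12:37 AM on Nov 8.
+11 hours 13 minutes → arrive 11:50 AM UTC on Nov 8.
Flight 2 lands earlier by 3 hours 30 minutes.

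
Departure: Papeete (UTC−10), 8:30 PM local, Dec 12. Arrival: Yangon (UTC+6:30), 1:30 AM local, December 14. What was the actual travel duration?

12 hours 30 minutes

Yangon is 16:30 ahead of Papeete.
Clock-face elapsed time (ignoring zones) is 29 hours.
Actual elapsed = 29 hours − 16:30 = 12 hours 30 minutes.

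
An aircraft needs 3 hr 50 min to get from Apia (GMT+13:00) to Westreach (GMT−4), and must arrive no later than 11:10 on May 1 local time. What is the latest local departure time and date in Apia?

Target arrival in UTC: 11:10 + 4:00 = 15:10 on May 1.
Subtract 3 hours and 50 minutes → departure 11:20 UTC on May 1.
Apia is UTC+13:00: 11:20 + 13:00 = 00:20 on May 2.

00:20 on May 2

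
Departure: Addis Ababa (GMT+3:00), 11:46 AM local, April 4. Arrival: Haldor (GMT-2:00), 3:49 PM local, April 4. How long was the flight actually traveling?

Departure in UTC: 11:46 AM − 3:00 = 8:46 AM on Apr 4.
Arrival in UTC: 3:49 PM + 2:00 = 5:49 PM on Apr 4.
Elapsed = 5:49 PM − 8:46 AM = 9 hours 3 minutes.

9 hours 3 minutes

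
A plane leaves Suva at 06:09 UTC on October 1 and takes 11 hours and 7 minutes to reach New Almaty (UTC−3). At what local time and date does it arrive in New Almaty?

14:16 on Oct 1

Departure is given in UTC: 06:09 on Oct 1.
Add 11 hours and 7 minutes → 17:16 UTC.
New Almaty is UTC−3:00: 17:16 − 3:00 = 14:16 on Oct 1.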